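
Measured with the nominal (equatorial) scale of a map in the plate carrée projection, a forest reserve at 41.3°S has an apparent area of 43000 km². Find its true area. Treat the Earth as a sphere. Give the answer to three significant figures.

Plate carrée maps x = Rλ, y = Rφ. The meridian scale is h = 1 and the parallel scale is k = 1/cos φ = sec φ.
Areal scale = h·k = 1 × sec φ; at 41.3°, h = 1.000, k = 1.331, so h·k = 1.331.
True area = apparent / (areal scale) = 43000 / 1.331 ≈ 32300 km².

32300 km²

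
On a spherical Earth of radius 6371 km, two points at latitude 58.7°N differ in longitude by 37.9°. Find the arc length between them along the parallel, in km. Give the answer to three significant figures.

2190 km

Arc length along a parallel = R cos φ · Δλ (with Δλ in radians).
= 6371 × cos 58.7° × (37.9° × π/180) = 6371 × 0.5195 × 0.6615 ≈ 2190 km.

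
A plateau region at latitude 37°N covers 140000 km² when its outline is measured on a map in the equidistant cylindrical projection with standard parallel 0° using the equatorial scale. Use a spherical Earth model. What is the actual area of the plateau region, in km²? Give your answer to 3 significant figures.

In the plate carrée (x = Rλ, y = Rφ), meridians are true-scale (h = 1) and parallels are stretched by k = sec φ.
Areal scale = h·k = 1 × sec φ; at 37°, h = 1.000, k = 1.252, so h·k = 1.252.
True area = apparent / (areal scale) = 140000 / 1.252 ≈ 112000 km².

112000 km²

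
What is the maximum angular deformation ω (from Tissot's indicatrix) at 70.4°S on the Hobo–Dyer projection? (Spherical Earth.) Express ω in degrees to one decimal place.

88.3°

Hobo–Dyer is a cylindrical equal-area projection with standard parallels at ±37.5°. For cylindrical equal-area with standard parallel φ₀, h = cos φ / cos φ₀ and k = cos φ₀ / cos φ, so h·k = 1.
At 70.4°: h = 0.4228, k = 2.365; principal scales a = 2.365, b = 0.4228.
sin(ω/2) = (a − b)/(a + b) = 1.942/2.788 = 0.6967, so ω = 2 arcsin(0.6967) ≈ 88.3°.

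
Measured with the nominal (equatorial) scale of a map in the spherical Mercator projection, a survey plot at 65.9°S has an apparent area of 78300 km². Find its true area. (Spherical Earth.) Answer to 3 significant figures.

For Mercator, h = k = sec φ (a conformal cylindrical projection has a single point scale, 1/cos φ).
Areal scale = k² = sec²φ = 1/cos²(65.9°) = 1/0.4083² = 5.998.
True area = apparent / (areal scale) = 78300 / 5.998 ≈ 13100 km².

13100 km²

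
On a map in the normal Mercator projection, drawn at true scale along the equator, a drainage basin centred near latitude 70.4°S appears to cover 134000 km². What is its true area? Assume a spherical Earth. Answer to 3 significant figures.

The Mercator projection is conformal; its linear scale factor is the same in every direction and equals sec φ = 1/cos φ.
Areal scale = k² = sec²φ = 1/cos²(70.4°) = 1/0.3355² = 8.887.
True area = apparent / (areal scale) = 134000 / 8.887 ≈ 15100 km².

15100 km²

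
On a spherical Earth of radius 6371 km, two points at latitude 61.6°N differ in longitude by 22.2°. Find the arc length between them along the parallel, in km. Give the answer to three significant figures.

Arc length along a parallel = R cos φ · Δλ (with Δλ in radians).
= 6371 × cos 61.6° × (22.2° × π/180) = 6371 × 0.4756 × 0.3875 ≈ 1170 km.

1170 km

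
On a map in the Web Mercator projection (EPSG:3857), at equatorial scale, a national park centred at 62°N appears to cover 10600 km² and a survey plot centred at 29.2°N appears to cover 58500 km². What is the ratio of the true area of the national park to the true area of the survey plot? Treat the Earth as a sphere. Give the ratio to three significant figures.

0.0524

On Mercator the areal scale is sec²φ, so true area = apparent × cos²φ.
True area of national park: 10600 × cos²(62°) = 10600 × 0.2204 = 2336 km².
True area of survey plot: 58500 × cos²(29.2°) = 58500 × 0.7620 = 44580 km².
Ratio = 2336 / 44580 ≈ 0.0524.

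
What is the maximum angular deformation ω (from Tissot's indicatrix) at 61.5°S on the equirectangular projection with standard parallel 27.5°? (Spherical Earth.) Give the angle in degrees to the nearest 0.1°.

In the equirectangular projection with standard parallel φ₀ = 27.5° (x = Rλ cos φ₀, y = Rφ), meridians are true-scale (h = 1) and the parallel scale is k = cos φ₀ / cos φ.
At 61.5°: h = 1.000, k = 1.859; principal scales a = 1.859, b = 1.000.
sin(ω/2) = (a − b)/(a + b) = 0.8589/2.859 = 0.3004, so ω = 2 arcsin(0.3004) ≈ 35.0°.

35.0°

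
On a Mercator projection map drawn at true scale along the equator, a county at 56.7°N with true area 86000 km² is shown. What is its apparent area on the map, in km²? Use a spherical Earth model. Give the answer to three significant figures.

For Mercator, h = k = sec φ (a conformal cylindrical projection has a single point scale, 1/cos φ).
Areal scale = k² = sec²φ = 1/cos²(56.7°) = 1/0.5490² = 3.318.
Apparent area = 86000 × 3.318 ≈ 285000 km².

285000 km²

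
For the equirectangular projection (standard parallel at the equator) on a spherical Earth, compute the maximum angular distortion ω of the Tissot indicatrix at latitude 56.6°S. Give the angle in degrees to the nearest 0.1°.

Plate carrée maps x = Rλ, y = Rφ. The meridian scale is h = 1 and the parallel scale is k = 1/cos φ = sec φ.
At 56.6°: h = 1.000, k = 1.817; principal scales a = 1.817, b = 1.000.
sin(ω/2) = (a − b)/(a + b) = 0.8166/2.817 = 0.2899, so ω = 2 arcsin(0.2899) ≈ 33.7°.

33.7°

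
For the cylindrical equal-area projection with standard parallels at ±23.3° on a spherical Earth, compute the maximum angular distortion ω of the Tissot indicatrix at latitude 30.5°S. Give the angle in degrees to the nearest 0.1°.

A cylindrical equal-area projection with standard parallel φ₀ has meridian scale h = cos φ / cos φ₀ and parallel scale k = cos φ₀ / cos φ (so areas are preserved, h·k = 1).
At 30.5°: h = 0.9381, k = 1.066; principal scales a = 1.066, b = 0.9381.
sin(ω/2) = (a − b)/(a + b) = 0.1278/2.004 = 0.06377, so ω = 2 arcsin(0.06377) ≈ 7.3°.

7.3°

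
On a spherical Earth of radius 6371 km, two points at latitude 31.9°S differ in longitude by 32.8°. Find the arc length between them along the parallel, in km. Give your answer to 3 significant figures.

Arc length along a parallel = R cos φ · Δλ (with Δλ in radians).
= 6371 × cos 31.9° × (32.8° × π/180) = 6371 × 0.8490 × 0.5725 ≈ 3100 km.

3100 km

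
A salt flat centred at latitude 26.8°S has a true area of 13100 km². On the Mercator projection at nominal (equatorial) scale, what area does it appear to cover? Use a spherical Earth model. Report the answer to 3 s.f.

16400 km²

The Mercator projection is conformal; its linear scale factor is the same in every direction and equals sec φ = 1/cos φ.
Areal scale = k² = sec²φ = 1/cos²(26.8°) = 1/0.8926² = 1.255.
Apparent area = 13100 × 1.255 ≈ 16400 km².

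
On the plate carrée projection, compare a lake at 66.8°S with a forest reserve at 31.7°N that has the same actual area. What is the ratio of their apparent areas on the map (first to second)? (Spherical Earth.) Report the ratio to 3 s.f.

For the equirectangular projection with φ₀ = 0 (plate carrée), h = 1 along meridians and k = sec φ along parallels.
Areal scale at 66.8°: h·k = 1.000 × 2.538 = 2.538.
Areal scale at 31.7°: h·k = 1.000 × 1.175 = 1.175.
Ratio = 2.538/1.175 ≈ 2.16.

2.16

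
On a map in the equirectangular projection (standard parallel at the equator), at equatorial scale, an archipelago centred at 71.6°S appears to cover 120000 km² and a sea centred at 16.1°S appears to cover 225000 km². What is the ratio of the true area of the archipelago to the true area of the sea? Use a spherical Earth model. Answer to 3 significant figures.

0.175

On the plate carrée, areal scale = h·k = 1 × sec φ, so true area = apparent × cos φ.
True area of archipelago: 120000 × cos(71.6°) = 120000 × 0.3156 = 37880 km².
True area of sea: 225000 × cos(16.1°) = 225000 × 0.9608 = 216200 km².
Ratio = 37880 / 216200 ≈ 0.175.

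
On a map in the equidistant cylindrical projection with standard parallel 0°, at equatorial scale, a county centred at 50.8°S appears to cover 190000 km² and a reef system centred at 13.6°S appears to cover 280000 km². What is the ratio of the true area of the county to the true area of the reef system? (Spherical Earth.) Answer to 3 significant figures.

Plate carrée has h = 1 and k = sec φ, giving areal scale sec φ; true area = (apparent area) · cos φ.
True area of county: 190000 × cos(50.8°) = 190000 × 0.6320 = 120100 km².
True area of reef system: 280000 × cos(13.6°) = 280000 × 0.9720 = 272100 km².
Ratio = 120100 / 272100 ≈ 0.441.

0.441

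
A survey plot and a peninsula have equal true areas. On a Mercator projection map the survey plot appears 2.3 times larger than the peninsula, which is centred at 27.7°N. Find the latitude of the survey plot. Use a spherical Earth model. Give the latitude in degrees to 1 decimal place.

For equal true areas on Mercator, apparent areas scale as sec²φ, so the ratio is cos²φ₂ / cos²φ₁.
cos²φ₂ / cos²φ₁ = 2.3  ⇒  cos φ₁ = cos 27.7° / √2.3 = 0.8854/1.517 = 0.5838.
φ₁ = arccos(0.5838) ≈ 54.3°.

54.3°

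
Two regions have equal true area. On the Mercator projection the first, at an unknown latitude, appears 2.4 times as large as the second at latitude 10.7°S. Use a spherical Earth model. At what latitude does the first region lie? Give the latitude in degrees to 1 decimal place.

For equal true areas on Mercator, apparent areas scale as sec²φ, so the ratio is cos²φ₂ / cos²φ₁.
cos²φ₂ / cos²φ₁ = 2.4  ⇒  cos φ₁ = cos 10.7° / √2.4 = 0.9826/1.549 = 0.6343.
φ₁ = arccos(0.6343) ≈ 50.6°.

50.6°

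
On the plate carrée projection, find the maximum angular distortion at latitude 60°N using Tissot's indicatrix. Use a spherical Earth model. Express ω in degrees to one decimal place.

For the equirectangular projection with φ₀ = 0 (plate carrée), h = 1 along meridians and k = sec φ along parallels.
At 60°: h = 1.000, k = 2.000; principal scales a = 2.000, b = 1.000.
sin(ω/2) = (a − b)/(a + b) = 1.0000/3.000 = 0.3333, so ω = 2 arcsin(0.3333) ≈ 38.9°.

38.9°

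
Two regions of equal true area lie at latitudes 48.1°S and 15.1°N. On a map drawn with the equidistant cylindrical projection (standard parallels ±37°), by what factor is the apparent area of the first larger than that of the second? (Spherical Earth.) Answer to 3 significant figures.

1.45

In the equirectangular projection with standard parallel φ₀ = 37° (x = Rλ cos φ₀, y = Rφ), meridians are true-scale (h = 1) and the parallel scale is k = cos φ₀ / cos φ.
Areal scale at 48.1°: h·k = 1.000 × 1.196 = 1.196.
Areal scale at 15.1°: h·k = 1.000 × 0.8272 = 0.8272.
Ratio = 1.196/0.8272 ≈ 1.45.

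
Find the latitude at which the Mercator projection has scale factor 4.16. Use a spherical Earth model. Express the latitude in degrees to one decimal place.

76.1°

Mercator scale is k = sec φ = 1/cos φ.
1/cos φ = 4.16  ⇒  cos φ = 0.2404  ⇒  φ = arccos(0.2404) ≈ 76.1°.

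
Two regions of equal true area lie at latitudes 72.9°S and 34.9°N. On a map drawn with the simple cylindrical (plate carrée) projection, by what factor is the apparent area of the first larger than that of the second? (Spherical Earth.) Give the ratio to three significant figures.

2.79

For the equirectangular projection with φ₀ = 0 (plate carrée), h = 1 along meridians and k = sec φ along parallels.
Areal scale at 72.9°: h·k = 1.000 × 3.401 = 3.401.
Areal scale at 34.9°: h·k = 1.000 × 1.219 = 1.219.
Ratio = 3.401/1.219 ≈ 2.79.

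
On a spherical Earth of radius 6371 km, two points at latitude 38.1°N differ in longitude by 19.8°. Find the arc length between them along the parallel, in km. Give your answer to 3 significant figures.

1730 km

Arc length along a parallel = R cos φ · Δλ (with Δλ in radians).
= 6371 × cos 38.1° × (19.8° × π/180) = 6371 × 0.7869 × 0.3456 ≈ 1730 km.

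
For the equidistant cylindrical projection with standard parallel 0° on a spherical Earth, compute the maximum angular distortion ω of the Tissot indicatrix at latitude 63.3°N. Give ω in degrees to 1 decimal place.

44.7°

In the plate carrée (x = Rλ, y = Rφ), meridians are true-scale (h = 1) and parallels are stretched by k = sec φ.
At 63.3°: h = 1.000, k = 2.226; principal scales a = 2.226, b = 1.000.
sin(ω/2) = (a − b)/(a + b) = 1.226/3.226 = 0.3800, so ω = 2 arcsin(0.3800) ≈ 44.7°.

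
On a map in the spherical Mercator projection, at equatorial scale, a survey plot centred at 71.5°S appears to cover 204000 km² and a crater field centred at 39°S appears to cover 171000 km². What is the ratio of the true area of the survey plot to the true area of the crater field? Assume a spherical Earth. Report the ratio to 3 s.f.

On Mercator the areal scale is sec²φ, so true area = apparent × cos²φ.
True area of survey plot: 204000 × cos²(71.5°) = 204000 × 0.1007 = 20540 km².
True area of crater field: 171000 × cos²(39°) = 171000 × 0.6040 = 103300 km².
Ratio = 20540 / 103300 ≈ 0.199.

0.199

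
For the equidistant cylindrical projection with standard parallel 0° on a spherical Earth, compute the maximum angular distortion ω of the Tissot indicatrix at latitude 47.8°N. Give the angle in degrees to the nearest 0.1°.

Plate carrée maps x = Rλ, y = Rφ. The meridian scale is h = 1 and the parallel scale is k = 1/cos φ = sec φ.
At 47.8°: h = 1.000, k = 1.489; principal scales a = 1.489, b = 1.000.
sin(ω/2) = (a − b)/(a + b) = 0.4887/2.489 = 0.1964, so ω = 2 arcsin(0.1964) ≈ 22.6°.

22.6°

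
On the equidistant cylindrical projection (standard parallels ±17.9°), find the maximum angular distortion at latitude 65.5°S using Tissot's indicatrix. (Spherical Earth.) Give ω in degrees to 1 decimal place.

46.3°

In the equirectangular projection with standard parallel φ₀ = 17.9° (x = Rλ cos φ₀, y = Rφ), meridians are true-scale (h = 1) and the parallel scale is k = cos φ₀ / cos φ.
At 65.5°: h = 1.000, k = 2.295; principal scales a = 2.295, b = 1.000.
sin(ω/2) = (a − b)/(a + b) = 1.295/3.295 = 0.3930, so ω = 2 arcsin(0.3930) ≈ 46.3°.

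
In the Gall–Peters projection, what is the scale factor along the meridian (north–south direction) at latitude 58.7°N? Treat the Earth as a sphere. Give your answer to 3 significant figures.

The Gall–Peters projection is cylindrical equal-area with φ₀ = 45°. For cylindrical equal-area with standard parallel φ₀, h = cos φ / cos φ₀ and k = cos φ₀ / cos φ, so h·k = 1.
h = cos 58.7° / cos 45° = 0.5195/0.7071 = 0.7347.

0.735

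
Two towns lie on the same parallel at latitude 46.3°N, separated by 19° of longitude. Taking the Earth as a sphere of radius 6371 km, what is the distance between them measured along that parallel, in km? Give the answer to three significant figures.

Arc length along a parallel = R cos φ · Δλ (with Δλ in radians).
= 6371 × cos 46.3° × (19° × π/180) = 6371 × 0.6909 × 0.3316 ≈ 1460 km.

1460 km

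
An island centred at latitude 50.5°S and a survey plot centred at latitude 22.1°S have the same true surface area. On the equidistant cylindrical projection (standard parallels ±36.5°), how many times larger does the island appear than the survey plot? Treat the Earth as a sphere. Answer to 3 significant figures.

The equidistant cylindrical projection with φ₀ = 36.5° has h = 1 (meridians true) and k = cos φ₀ / cos φ along parallels.
Areal scale at 50.5°: h·k = 1.000 × 1.264 = 1.264.
Areal scale at 22.1°: h·k = 1.000 × 0.8676 = 0.8676.
Ratio = 1.264/0.8676 ≈ 1.46.

1.46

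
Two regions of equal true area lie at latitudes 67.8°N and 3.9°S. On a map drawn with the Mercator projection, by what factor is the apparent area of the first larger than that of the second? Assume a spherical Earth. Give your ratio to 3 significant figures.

6.97

On Mercator, area is exaggerated by sec²φ = 1/cos²φ.
At 67.8°: sec²(67.8°) = 1/0.3778² = 7.005.
At 3.9°: sec²(3.9°) = 1/0.9977² = 1.005.
Ratio = 7.005/1.005 = cos²(3.9°)/cos²(67.8°) ≈ 6.97.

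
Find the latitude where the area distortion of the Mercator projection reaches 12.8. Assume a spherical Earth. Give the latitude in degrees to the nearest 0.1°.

Mercator areal scale is sec²φ.
sec²φ = 12.8  ⇒  cos²φ = 0.07812  ⇒  cos φ = 0.2795.
φ = arccos(0.2795) ≈ 73.8°.

73.8°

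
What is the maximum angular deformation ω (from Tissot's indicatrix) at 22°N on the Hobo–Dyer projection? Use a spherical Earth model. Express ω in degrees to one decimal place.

17.8°

Hobo–Dyer is a cylindrical equal-area projection with standard parallels at ±37.5°. For cylindrical equal-area with standard parallel φ₀, h = cos φ / cos φ₀ and k = cos φ₀ / cos φ, so h·k = 1.
At 22°: h = 1.169, k = 0.8557; principal scales a = 1.169, b = 0.8557.
sin(ω/2) = (a − b)/(a + b) = 0.3130/2.024 = 0.1546, so ω = 2 arcsin(0.1546) ≈ 17.8°.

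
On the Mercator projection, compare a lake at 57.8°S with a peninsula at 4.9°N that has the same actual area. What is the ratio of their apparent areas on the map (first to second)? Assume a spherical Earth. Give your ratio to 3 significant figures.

3.50

Mercator is conformal with k = sec φ, so areal scale = k² = sec²φ.
At 57.8°: sec²(57.8°) = 1/0.5329² = 3.522.
At 4.9°: sec²(4.9°) = 1/0.9963² = 1.007.
Ratio = 3.522/1.007 = cos²(4.9°)/cos²(57.8°) ≈ 3.50.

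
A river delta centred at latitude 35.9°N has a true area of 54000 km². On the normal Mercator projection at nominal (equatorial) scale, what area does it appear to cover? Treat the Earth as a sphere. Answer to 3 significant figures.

82300 km²

Mercator is conformal, so the point scale is isotropic: h = k = sec φ = 1/cos φ.
Areal scale = k² = sec²φ = 1/cos²(35.9°) = 1/0.8100² = 1.524.
Apparent area = 54000 × 1.524 ≈ 82300 km².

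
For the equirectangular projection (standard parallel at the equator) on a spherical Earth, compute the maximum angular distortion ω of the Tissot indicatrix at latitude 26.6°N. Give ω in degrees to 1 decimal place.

Plate carrée maps x = Rλ, y = Rφ. The meridian scale is h = 1 and the parallel scale is k = 1/cos φ = sec φ.
At 26.6°: h = 1.000, k = 1.118; principal scales a = 1.118, b = 1.000.
sin(ω/2) = (a − b)/(a + b) = 0.1184/2.118 = 0.05588, so ω = 2 arcsin(0.05588) ≈ 6.4°.

6.4°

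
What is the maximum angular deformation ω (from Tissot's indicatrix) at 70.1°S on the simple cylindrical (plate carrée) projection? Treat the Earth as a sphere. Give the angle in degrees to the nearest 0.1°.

59.0°

For the equirectangular projection with φ₀ = 0 (plate carrée), h = 1 along meridians and k = sec φ along parallels.
At 70.1°: h = 1.000, k = 2.938; principal scales a = 2.938, b = 1.000.
sin(ω/2) = (a − b)/(a + b) = 1.938/3.938 = 0.4921, so ω = 2 arcsin(0.4921) ≈ 59.0°.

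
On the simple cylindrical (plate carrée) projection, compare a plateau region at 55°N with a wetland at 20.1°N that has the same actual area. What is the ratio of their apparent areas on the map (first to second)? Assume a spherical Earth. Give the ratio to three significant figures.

1.64

In the plate carrée (x = Rλ, y = Rφ), meridians are true-scale (h = 1) and parallels are stretched by k = sec φ.
Areal scale at 55°: h·k = 1.000 × 1.743 = 1.743.
Areal scale at 20.1°: h·k = 1.000 × 1.065 = 1.065.
Ratio = 1.743/1.065 ≈ 1.64.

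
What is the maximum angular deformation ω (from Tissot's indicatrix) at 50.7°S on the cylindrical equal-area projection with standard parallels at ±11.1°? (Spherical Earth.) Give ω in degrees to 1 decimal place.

A cylindrical equal-area projection with standard parallel φ₀ has meridian scale h = cos φ / cos φ₀ and parallel scale k = cos φ₀ / cos φ (so areas are preserved, h·k = 1).
At 50.7°: h = 0.6455, k = 1.549; principal scales a = 1.549, b = 0.6455.
sin(ω/2) = (a − b)/(a + b) = 0.9038/2.195 = 0.4118, so ω = 2 arcsin(0.4118) ≈ 48.6°.

48.6°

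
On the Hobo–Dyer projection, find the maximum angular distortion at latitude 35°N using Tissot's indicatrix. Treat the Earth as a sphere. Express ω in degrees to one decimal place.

3.7°

The Hobo–Dyer projection is cylindrical equal-area with φ₀ = 37.5°. A cylindrical equal-area projection with standard parallel φ₀ has meridian scale h = cos φ / cos φ₀ and parallel scale k = cos φ₀ / cos φ (so areas are preserved, h·k = 1).
At 35°: h = 1.033, k = 0.9685; principal scales a = 1.033, b = 0.9685.
sin(ω/2) = (a − b)/(a + b) = 0.06401/2.001 = 0.03199, so ω = 2 arcsin(0.03199) ≈ 3.7°.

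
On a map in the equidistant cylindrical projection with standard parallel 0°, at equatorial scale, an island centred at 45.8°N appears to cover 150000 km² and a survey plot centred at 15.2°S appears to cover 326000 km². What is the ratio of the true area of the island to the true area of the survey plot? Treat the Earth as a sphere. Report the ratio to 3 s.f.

0.332

On the plate carrée, areal scale = h·k = 1 × sec φ, so true area = apparent × cos φ.
True area of island: 150000 × cos(45.8°) = 150000 × 0.6972 = 104600 km².
True area of survey plot: 326000 × cos(15.2°) = 326000 × 0.9650 = 314600 km².
Ratio = 104600 / 314600 ≈ 0.332.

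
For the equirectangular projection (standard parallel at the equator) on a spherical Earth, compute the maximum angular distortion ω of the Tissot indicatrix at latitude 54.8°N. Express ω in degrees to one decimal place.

Plate carrée maps x = Rλ, y = Rφ. The meridian scale is h = 1 and the parallel scale is k = 1/cos φ = sec φ.
At 54.8°: h = 1.000, k = 1.735; principal scales a = 1.735, b = 1.000.
sin(ω/2) = (a − b)/(a + b) = 0.7348/2.735 = 0.2687, so ω = 2 arcsin(0.2687) ≈ 31.2°.

31.2°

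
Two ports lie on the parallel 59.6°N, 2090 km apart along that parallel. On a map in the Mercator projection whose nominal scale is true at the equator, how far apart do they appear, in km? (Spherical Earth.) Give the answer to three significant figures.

Mercator is conformal, so the point scale is isotropic: h = k = sec φ = 1/cos φ.
Along the parallel, k = sec 59.6° = 1/0.5060 = 1.976.
Map distance = 2090 × 1.976 ≈ 4130 km.

4130 km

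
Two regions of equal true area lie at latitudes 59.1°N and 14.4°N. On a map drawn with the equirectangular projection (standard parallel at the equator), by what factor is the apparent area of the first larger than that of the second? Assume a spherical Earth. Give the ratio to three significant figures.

Plate carrée maps x = Rλ, y = Rφ. The meridian scale is h = 1 and the parallel scale is k = 1/cos φ = sec φ.
Areal scale at 59.1°: h·k = 1.000 × 1.947 = 1.947.
Areal scale at 14.4°: h·k = 1.000 × 1.032 = 1.032.
Ratio = 1.947/1.032 ≈ 1.89.

1.89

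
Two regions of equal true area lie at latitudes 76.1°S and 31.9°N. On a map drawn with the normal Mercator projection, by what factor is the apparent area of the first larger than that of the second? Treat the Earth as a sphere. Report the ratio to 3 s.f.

12.5

On Mercator, area is exaggerated by sec²φ = 1/cos²φ.
At 76.1°: sec²(76.1°) = 1/0.2402² = 17.33.
At 31.9°: sec²(31.9°) = 1/0.8490² = 1.387.
Ratio = 17.33/1.387 = cos²(31.9°)/cos²(76.1°) ≈ 12.5.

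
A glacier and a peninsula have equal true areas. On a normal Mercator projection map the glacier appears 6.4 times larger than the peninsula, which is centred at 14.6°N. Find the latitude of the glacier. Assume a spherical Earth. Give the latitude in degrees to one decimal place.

67.5°

Mercator areal scale is sec²φ, so apparent-area ratio = sec²φ₁ / sec²φ₂ = cos²φ₂ / cos²φ₁.
cos²φ₂ / cos²φ₁ = 6.4  ⇒  cos φ₁ = cos 14.6° / √6.4 = 0.9677/2.530 = 0.3825.
φ₁ = arccos(0.3825) ≈ 67.5°.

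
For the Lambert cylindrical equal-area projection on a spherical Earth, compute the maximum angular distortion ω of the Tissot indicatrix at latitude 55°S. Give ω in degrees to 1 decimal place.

60.6°

The Lambert cylindrical equal-area projection is the cylindrical equal-area projection with its standard parallel at the equator (φ₀ = 0). For cylindrical equal-area with standard parallel φ₀, h = cos φ / cos φ₀ and k = cos φ₀ / cos φ, so h·k = 1.
At 55°: h = 0.5736, k = 1.743; principal scales a = 1.743, b = 0.5736.
sin(ω/2) = (a − b)/(a + b) = 1.170/2.317 = 0.5049, so ω = 2 arcsin(0.5049) ≈ 60.6°.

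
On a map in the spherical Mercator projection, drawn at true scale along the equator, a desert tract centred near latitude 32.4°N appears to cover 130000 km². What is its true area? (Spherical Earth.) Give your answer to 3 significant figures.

The Mercator projection is conformal; its linear scale factor is the same in every direction and equals sec φ = 1/cos φ.
Areal scale = k² = sec²φ = 1/cos²(32.4°) = 1/0.8443² = 1.403.
True area = apparent / (areal scale) = 130000 / 1.403 ≈ 92700 km².

92700 km²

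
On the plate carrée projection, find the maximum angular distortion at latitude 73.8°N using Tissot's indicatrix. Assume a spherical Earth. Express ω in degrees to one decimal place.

In the plate carrée (x = Rλ, y = Rφ), meridians are true-scale (h = 1) and parallels are stretched by k = sec φ.
At 73.8°: h = 1.000, k = 3.584; principal scales a = 3.584, b = 1.000.
sin(ω/2) = (a − b)/(a + b) = 2.584/4.584 = 0.5637, so ω = 2 arcsin(0.5637) ≈ 68.6°.

68.6°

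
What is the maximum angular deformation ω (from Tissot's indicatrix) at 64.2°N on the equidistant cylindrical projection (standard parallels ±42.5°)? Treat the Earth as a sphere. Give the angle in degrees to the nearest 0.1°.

29.9°

With standard parallel φ₀ = 42.5°, the equirectangular projection gives x = Rλ cos φ₀, y = Rφ, so h = 1 and k = cos 42.5° / cos φ.
At 64.2°: h = 1.000, k = 1.694; principal scales a = 1.694, b = 1.000.
sin(ω/2) = (a − b)/(a + b) = 0.6940/2.694 = 0.2576, so ω = 2 arcsin(0.2576) ≈ 29.9°.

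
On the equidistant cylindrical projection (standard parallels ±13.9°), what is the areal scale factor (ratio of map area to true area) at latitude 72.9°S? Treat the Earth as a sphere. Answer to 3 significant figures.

3.30

The equidistant cylindrical projection with φ₀ = 13.9° has h = 1 (meridians true) and k = cos φ₀ / cos φ along parallels.
Areal scale = h·k = 1 × cos φ₀ / cos φ; at 72.9°, h = 1.000, k = 3.301, so h·k = 3.301.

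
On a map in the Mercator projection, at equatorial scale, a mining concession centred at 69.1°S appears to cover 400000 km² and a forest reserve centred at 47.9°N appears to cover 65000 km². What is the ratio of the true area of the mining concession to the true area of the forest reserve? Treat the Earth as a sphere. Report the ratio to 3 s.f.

1.74

Since Mercator area scale is 1/cos²φ, the true area equals the apparent area multiplied by cos²φ.
True area of mining concession: 400000 × cos²(69.1°) = 400000 × 0.1273 = 50900 km².
True area of forest reserve: 65000 × cos²(47.9°) = 65000 × 0.4495 = 29220 km².
Ratio = 50900 / 29220 ≈ 1.74.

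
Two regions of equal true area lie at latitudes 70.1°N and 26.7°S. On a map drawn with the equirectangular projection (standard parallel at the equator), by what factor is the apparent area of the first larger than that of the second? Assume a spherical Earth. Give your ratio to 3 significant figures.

In the plate carrée (x = Rλ, y = Rφ), meridians are true-scale (h = 1) and parallels are stretched by k = sec φ.
Areal scale at 70.1°: h·k = 1.000 × 2.938 = 2.938.
Areal scale at 26.7°: h·k = 1.000 × 1.119 = 1.119.
Ratio = 2.938/1.119 ≈ 2.62.

2.62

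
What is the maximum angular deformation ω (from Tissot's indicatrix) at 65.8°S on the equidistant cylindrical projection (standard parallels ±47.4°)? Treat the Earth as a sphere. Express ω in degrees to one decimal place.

With standard parallel φ₀ = 47.4°, the equirectangular projection gives x = Rλ cos φ₀, y = Rφ, so h = 1 and k = cos 47.4° / cos φ.
At 65.8°: h = 1.000, k = 1.651; principal scales a = 1.651, b = 1.000.
sin(ω/2) = (a − b)/(a + b) = 0.6512/2.651 = 0.2456, so ω = 2 arcsin(0.2456) ≈ 28.4°.

28.4°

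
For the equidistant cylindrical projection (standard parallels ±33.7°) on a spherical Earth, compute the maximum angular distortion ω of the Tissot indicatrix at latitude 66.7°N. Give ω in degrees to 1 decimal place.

In the equirectangular projection with standard parallel φ₀ = 33.7° (x = Rλ cos φ₀, y = Rφ), meridians are true-scale (h = 1) and the parallel scale is k = cos φ₀ / cos φ.
At 66.7°: h = 1.000, k = 2.103; principal scales a = 2.103, b = 1.000.
sin(ω/2) = (a − b)/(a + b) = 1.103/3.103 = 0.3555, so ω = 2 arcsin(0.3555) ≈ 41.7°.

41.7°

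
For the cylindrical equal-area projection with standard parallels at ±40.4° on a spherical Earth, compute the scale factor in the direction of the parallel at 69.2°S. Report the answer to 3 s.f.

2.14

Cylindrical equal-area (φ₀ = 40.4°): h = cos φ / cos 40.4° along meridians, k = cos 40.4° / cos φ along parallels; h·k = 1.
k = cos 40.4° / cos 69.2° = 0.7615/0.3551 = 2.145.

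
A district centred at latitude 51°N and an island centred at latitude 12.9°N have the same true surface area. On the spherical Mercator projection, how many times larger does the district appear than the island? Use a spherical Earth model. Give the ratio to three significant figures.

2.40

Mercator is conformal with k = sec φ, so areal scale = k² = sec²φ.
At 51°: sec²(51°) = 1/0.6293² = 2.525.
At 12.9°: sec²(12.9°) = 1/0.9748² = 1.052.
Ratio = 2.525/1.052 = cos²(12.9°)/cos²(51°) ≈ 2.40.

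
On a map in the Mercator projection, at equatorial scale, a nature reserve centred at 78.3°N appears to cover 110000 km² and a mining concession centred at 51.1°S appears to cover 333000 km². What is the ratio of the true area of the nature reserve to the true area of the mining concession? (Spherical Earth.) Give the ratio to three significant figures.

0.0344

On Mercator the areal scale is sec²φ, so true area = apparent × cos²φ.
True area of nature reserve: 110000 × cos²(78.3°) = 110000 × 0.04112 = 4523 km².
True area of mining concession: 333000 × cos²(51.1°) = 333000 × 0.3943 = 131300 km².
Ratio = 4523 / 131300 ≈ 0.0344.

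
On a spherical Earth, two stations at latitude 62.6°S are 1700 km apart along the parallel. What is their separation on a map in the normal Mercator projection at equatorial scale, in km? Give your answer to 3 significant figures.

Mercator is conformal, so the point scale is isotropic: h = k = sec φ = 1/cos φ.
Along the parallel, k = sec 62.6° = 1/0.4602 = 2.173.
Map distance = 1700 × 2.173 ≈ 3690 km.

3690 km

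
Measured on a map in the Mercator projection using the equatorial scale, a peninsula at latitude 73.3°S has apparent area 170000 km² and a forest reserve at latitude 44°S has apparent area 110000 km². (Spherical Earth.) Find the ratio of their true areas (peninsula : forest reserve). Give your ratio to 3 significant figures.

Since Mercator area scale is 1/cos²φ, the true area equals the apparent area multiplied by cos²φ.
True area of peninsula: 170000 × cos²(73.3°) = 170000 × 0.08258 = 14040 km².
True area of forest reserve: 110000 × cos²(44°) = 110000 × 0.5174 = 56920 km².
Ratio = 14040 / 56920 ≈ 0.247.

0.247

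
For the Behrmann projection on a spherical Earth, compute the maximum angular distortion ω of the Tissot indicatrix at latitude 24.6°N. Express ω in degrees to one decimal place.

Behrmann is a cylindrical equal-area projection with standard parallels at ±30°. A cylindrical equal-area projection with standard parallel φ₀ has meridian scale h = cos φ / cos φ₀ and parallel scale k = cos φ₀ / cos φ (so areas are preserved, h·k = 1).
At 24.6°: h = 1.050, k = 0.9525; principal scales a = 1.050, b = 0.9525.
sin(ω/2) = (a − b)/(a + b) = 0.09742/2.002 = 0.04865, so ω = 2 arcsin(0.04865) ≈ 5.6°.

5.6°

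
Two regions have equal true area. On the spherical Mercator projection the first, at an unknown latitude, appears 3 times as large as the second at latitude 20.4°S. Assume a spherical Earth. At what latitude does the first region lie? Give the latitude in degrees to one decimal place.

On Mercator, (apparent₁)/(apparent₂) = sec²φ₁ / sec²φ₂ when true areas are equal.
cos²φ₂ / cos²φ₁ = 3  ⇒  cos φ₁ = cos 20.4° / √3 = 0.9373/1.732 = 0.5411.
φ₁ = arccos(0.5411) ≈ 57.2°.

57.2°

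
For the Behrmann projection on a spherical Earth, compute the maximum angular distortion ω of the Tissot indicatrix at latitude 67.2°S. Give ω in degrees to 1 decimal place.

Behrmann is a cylindrical equal-area projection with standard parallels at ±30°. Cylindrical equal-area (φ₀ = 30°): h = cos φ / cos 30° along meridians, k = cos 30° / cos φ along parallels; h·k = 1.
At 67.2°: h = 0.4475, k = 2.235; principal scales a = 2.235, b = 0.4475.
sin(ω/2) = (a − b)/(a + b) = 1.787/2.682 = 0.6664, so ω = 2 arcsin(0.6664) ≈ 83.6°.

83.6°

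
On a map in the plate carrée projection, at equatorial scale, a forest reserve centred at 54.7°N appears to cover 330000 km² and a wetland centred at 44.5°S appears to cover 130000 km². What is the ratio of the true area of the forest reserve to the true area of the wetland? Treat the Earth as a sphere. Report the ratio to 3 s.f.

2.06

On the plate carrée, areal scale = h·k = 1 × sec φ, so true area = apparent × cos φ.
True area of forest reserve: 330000 × cos(54.7°) = 330000 × 0.5779 = 190700 km².
True area of wetland: 130000 × cos(44.5°) = 130000 × 0.7133 = 92720 km².
Ratio = 190700 / 92720 ≈ 2.06.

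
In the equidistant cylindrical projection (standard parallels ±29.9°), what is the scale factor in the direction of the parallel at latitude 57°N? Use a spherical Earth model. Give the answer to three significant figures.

1.59

The equidistant cylindrical projection with φ₀ = 29.9° has h = 1 (meridians true) and k = cos φ₀ / cos φ along parallels.
k = cos 29.9° / cos 57° = 0.8669/0.5446 = 1.592.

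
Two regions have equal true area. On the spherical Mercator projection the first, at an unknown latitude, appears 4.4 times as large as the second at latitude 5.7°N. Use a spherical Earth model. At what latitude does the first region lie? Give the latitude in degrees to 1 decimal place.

61.7°

Mercator areal scale is sec²φ, so apparent-area ratio = sec²φ₁ / sec²φ₂ = cos²φ₂ / cos²φ₁.
cos²φ₂ / cos²φ₁ = 4.4  ⇒  cos φ₁ = cos 5.7° / √4.4 = 0.9951/2.098 = 0.4744.
φ₁ = arccos(0.4744) ≈ 61.7°.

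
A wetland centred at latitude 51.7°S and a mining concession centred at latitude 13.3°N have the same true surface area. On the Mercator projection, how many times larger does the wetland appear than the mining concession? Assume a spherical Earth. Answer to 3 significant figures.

2.47

Mercator is conformal with k = sec φ, so areal scale = k² = sec²φ.
At 51.7°: sec²(51.7°) = 1/0.6198² = 2.603.
At 13.3°: sec²(13.3°) = 1/0.9732² = 1.056.
Ratio = 2.603/1.056 = cos²(13.3°)/cos²(51.7°) ≈ 2.47.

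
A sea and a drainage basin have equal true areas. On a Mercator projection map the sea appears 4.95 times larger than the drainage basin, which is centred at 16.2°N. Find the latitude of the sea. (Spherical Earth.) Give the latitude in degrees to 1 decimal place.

For equal true areas on Mercator, apparent areas scale as sec²φ, so the ratio is cos²φ₂ / cos²φ₁.
cos²φ₂ / cos²φ₁ = 4.95  ⇒  cos φ₁ = cos 16.2° / √4.95 = 0.9603/2.225 = 0.4316.
φ₁ = arccos(0.4316) ≈ 64.4°.

64.4°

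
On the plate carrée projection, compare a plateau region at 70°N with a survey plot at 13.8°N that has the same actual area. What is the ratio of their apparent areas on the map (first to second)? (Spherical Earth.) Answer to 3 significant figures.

2.84

Plate carrée maps x = Rλ, y = Rφ. The meridian scale is h = 1 and the parallel scale is k = 1/cos φ = sec φ.
Areal scale at 70°: h·k = 1.000 × 2.924 = 2.924.
Areal scale at 13.8°: h·k = 1.000 × 1.030 = 1.030.
Ratio = 2.924/1.030 ≈ 2.84.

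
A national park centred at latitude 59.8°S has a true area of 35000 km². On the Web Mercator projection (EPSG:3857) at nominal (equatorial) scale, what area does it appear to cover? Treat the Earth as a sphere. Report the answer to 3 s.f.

138000 km²

For Mercator, h = k = sec φ (a conformal cylindrical projection has a single point scale, 1/cos φ).
Areal scale = k² = sec²φ = 1/cos²(59.8°) = 1/0.5030² = 3.952.
Apparent area = 35000 × 3.952 ≈ 138000 km².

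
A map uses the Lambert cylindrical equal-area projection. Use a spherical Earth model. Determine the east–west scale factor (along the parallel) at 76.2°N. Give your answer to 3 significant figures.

4.19

The Lambert cylindrical equal-area projection is the cylindrical equal-area projection with its standard parallel at the equator (φ₀ = 0). Cylindrical equal-area (φ₀ = 0°): h = cos φ / cos 0° along meridians, k = cos 0° / cos φ along parallels; h·k = 1.
k = cos 0° / cos 76.2° = 1.000/0.2385 = 4.192.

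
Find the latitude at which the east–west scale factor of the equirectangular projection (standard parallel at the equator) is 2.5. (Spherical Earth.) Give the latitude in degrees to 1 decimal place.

Plate carrée: h = 1, k = sec φ along parallels.
sec φ = 2.5  ⇒  cos φ = 0.4000  ⇒  φ ≈ 66.4°.

66.4°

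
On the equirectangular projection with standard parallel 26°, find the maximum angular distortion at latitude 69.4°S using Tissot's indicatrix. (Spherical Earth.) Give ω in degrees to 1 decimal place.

In the equirectangular projection with standard parallel φ₀ = 26° (x = Rλ cos φ₀, y = Rφ), meridians are true-scale (h = 1) and the parallel scale is k = cos φ₀ / cos φ.
At 69.4°: h = 1.000, k = 2.555; principal scales a = 2.555, b = 1.000.
sin(ω/2) = (a − b)/(a + b) = 1.555/3.555 = 0.4373, so ω = 2 arcsin(0.4373) ≈ 51.9°.

51.9°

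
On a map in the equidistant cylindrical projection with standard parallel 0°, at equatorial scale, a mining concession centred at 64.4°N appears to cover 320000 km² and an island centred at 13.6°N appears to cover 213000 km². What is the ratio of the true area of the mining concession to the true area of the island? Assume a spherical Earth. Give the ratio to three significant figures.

Plate carrée has h = 1 and k = sec φ, giving areal scale sec φ; true area = (apparent area) · cos φ.
True area of mining concession: 320000 × cos(64.4°) = 320000 × 0.4321 = 138300 km².
True area of island: 213000 × cos(13.6°) = 213000 × 0.9720 = 207000 km².
Ratio = 138300 / 207000 ≈ 0.668.

0.668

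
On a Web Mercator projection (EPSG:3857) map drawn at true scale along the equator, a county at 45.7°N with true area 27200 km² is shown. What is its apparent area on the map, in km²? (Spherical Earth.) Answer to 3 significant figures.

Mercator is conformal, so the point scale is isotropic: h = k = sec φ = 1/cos φ.
Areal scale = k² = sec²φ = 1/cos²(45.7°) = 1/0.6984² = 2.050.
Apparent area = 27200 × 2.050 ≈ 55800 km².

55800 km²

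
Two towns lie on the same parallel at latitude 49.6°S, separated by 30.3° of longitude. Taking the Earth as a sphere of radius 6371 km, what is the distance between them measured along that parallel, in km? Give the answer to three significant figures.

2180 km

Arc length along a parallel = R cos φ · Δλ (with Δλ in radians).
= 6371 × cos 49.6° × (30.3° × π/180) = 6371 × 0.6481 × 0.5288 ≈ 2180 km.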